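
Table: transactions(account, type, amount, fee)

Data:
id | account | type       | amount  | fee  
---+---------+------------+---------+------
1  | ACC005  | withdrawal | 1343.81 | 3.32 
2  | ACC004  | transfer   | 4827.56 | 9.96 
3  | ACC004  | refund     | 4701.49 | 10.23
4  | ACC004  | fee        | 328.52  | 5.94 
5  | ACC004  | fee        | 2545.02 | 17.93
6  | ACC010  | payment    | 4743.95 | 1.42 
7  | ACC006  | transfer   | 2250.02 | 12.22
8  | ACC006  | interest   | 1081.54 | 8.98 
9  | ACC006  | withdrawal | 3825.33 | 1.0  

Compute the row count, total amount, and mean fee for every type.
SELECT type,
       COUNT(*) as cnt,
       SUM(amount) as total_amount,
       AVG(fee) as avg_fee
FROM transactions
GROUP BY type

Result:
  fee: 2 records, 2873.54 total amount, 11.94 avg fee
  interest: 1 records, 1081.54 total amount, 8.98 avg fee
  payment: 1 records, 4743.95 total amount, 1.42 avg fee
  refund: 1 records, 4701.49 total amount, 10.23 avg fee
  transfer: 2 records, 7077.58 total amount, 11.09 avg fee
  withdrawal: 2 records, 5169.14 total amount, 2.16 avg fee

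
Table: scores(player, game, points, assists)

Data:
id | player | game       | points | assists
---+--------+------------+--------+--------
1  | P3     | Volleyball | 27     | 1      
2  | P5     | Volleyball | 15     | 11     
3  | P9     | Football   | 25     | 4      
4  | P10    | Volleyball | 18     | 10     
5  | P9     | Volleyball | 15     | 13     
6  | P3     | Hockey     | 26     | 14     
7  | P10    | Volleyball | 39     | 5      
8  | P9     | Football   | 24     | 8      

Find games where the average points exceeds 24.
SELECT game, AVG(points)
FROM scores
GROUP BY game
HAVING AVG(points) > 24

Result:
  Football: avg=24.50
  Hockey: avg=26.00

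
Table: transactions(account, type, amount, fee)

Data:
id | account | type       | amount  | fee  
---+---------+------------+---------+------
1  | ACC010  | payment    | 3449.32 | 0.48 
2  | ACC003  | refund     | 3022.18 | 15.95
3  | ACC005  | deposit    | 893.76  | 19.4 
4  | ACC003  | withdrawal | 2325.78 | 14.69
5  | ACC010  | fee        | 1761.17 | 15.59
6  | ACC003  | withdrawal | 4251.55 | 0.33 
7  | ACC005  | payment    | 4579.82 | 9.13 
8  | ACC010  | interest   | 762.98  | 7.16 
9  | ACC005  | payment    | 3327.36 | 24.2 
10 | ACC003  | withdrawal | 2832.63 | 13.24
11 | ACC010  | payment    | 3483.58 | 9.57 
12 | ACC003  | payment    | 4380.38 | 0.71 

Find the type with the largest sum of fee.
SELECT type, SUM(fee) as val
FROM transactions
GROUP BY type
ORDER BY val DESC
LIMIT 1

Result: payment with sum(fee) = 44.09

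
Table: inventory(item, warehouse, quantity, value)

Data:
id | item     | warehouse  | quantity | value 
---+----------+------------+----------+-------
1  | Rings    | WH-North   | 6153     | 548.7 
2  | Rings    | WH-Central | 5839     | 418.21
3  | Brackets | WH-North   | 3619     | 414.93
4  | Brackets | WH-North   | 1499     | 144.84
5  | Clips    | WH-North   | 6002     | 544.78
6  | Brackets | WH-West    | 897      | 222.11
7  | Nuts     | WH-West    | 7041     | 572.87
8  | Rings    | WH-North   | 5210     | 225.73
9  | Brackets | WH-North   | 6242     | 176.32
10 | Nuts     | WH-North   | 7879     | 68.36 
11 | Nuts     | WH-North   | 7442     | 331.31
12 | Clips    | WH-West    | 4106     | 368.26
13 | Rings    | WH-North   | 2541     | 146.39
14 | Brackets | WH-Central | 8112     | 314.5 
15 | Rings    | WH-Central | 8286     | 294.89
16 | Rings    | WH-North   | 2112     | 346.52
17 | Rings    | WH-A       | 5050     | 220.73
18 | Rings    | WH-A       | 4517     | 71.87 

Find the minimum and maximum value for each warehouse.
SELECT warehouse, MIN(value), MAX(value)
FROM inventory
GROUP BY warehouse

Result:
  WH-A: min=71.87, max=220.73
  WH-Central: min=294.89, max=418.21
  WH-North: min=68.36, max=548.70
  WH-West: min=222.11, max=572.87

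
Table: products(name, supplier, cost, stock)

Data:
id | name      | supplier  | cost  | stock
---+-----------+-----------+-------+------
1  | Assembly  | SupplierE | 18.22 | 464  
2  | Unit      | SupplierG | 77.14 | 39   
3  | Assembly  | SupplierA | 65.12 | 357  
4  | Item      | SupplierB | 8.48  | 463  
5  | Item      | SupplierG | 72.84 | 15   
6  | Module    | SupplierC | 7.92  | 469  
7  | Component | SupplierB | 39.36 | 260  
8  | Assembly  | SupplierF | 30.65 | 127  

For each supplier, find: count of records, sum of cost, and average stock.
SELECT supplier,
       COUNT(*) as cnt,
       SUM(cost) as total_cost,
       AVG(stock) as avg_stock
FROM products
GROUP BY supplier

Result:
  SupplierA: 1 records, 65.12 total cost, 357.00 avg stock
  SupplierB: 2 records, 47.84 total cost, 361.50 avg stock
  SupplierC: 1 records, 7.92 total cost, 469.00 avg stock
  SupplierE: 1 records, 18.22 total cost, 464.00 avg stock
  SupplierF: 1 records, 30.65 total cost, 127.00 avg stock
  SupplierG: 2 records, 149.98 total cost, 27.00 avg stock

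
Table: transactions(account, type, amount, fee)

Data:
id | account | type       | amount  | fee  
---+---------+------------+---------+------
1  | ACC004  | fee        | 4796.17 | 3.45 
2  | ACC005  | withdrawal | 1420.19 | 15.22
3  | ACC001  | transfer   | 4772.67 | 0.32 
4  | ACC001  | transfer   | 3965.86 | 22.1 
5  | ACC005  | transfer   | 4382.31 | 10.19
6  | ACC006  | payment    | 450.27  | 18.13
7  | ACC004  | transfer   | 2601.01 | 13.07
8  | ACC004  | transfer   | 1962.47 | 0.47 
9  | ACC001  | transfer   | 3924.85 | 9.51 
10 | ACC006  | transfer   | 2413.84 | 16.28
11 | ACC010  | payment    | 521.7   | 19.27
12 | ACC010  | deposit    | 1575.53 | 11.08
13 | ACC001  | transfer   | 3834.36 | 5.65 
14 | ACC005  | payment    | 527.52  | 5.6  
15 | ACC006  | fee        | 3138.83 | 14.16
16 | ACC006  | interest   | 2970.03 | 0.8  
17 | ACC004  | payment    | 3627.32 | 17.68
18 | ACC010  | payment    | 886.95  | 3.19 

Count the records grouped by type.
SELECT type, COUNT(*) as count
FROM transactions
GROUP BY type

Result:
  deposit: 1
  fee: 2
  interest: 1
  payment: 5
  transfer: 8
  withdrawal: 1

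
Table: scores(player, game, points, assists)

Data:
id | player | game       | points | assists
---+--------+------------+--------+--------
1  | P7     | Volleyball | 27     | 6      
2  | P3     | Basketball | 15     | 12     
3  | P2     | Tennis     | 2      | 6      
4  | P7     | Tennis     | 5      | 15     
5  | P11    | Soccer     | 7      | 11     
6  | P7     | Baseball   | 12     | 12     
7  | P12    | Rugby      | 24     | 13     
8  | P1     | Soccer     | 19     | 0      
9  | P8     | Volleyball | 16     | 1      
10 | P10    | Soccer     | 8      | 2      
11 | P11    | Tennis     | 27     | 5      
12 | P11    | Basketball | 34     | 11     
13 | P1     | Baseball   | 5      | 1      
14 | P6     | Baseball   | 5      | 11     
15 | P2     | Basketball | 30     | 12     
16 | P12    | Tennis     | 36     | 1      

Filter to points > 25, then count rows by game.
SELECT game, COUNT(*)
FROM scores
WHERE points > 25
GROUP BY game

Note: WHERE filters rows before grouping.

Result:
  Basketball: 2
  Tennis: 2
  Volleyball: 1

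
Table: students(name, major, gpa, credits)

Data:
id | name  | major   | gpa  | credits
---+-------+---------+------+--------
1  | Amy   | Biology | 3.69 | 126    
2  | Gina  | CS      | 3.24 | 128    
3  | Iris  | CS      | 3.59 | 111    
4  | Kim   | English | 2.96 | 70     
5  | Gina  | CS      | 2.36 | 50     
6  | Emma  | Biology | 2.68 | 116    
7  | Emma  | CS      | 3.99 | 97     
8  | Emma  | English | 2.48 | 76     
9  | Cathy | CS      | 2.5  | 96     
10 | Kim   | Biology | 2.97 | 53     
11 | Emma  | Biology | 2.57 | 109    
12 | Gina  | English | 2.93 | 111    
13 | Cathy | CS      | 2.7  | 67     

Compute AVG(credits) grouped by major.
SELECT major, AVG(credits) as result
FROM students
GROUP BY major

Result:
  Biology: 101.00
  CS: 91.50
  English: 85.67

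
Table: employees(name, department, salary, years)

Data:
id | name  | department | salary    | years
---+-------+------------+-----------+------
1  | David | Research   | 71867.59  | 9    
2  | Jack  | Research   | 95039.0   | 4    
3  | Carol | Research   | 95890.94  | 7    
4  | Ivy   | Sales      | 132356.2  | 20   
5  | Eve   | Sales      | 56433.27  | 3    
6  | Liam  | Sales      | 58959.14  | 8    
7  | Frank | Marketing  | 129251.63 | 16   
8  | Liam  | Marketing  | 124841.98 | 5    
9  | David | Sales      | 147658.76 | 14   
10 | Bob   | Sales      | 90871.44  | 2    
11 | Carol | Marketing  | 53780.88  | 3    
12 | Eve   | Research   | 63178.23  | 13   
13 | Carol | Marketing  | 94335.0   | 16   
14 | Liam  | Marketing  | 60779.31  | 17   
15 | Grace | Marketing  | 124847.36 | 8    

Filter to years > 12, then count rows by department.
SELECT department, COUNT(*)
FROM employees
WHERE years > 12
GROUP BY department

Note: WHERE filters rows before grouping.

Result:
  Marketing: 3
  Research: 1
  Sales: 2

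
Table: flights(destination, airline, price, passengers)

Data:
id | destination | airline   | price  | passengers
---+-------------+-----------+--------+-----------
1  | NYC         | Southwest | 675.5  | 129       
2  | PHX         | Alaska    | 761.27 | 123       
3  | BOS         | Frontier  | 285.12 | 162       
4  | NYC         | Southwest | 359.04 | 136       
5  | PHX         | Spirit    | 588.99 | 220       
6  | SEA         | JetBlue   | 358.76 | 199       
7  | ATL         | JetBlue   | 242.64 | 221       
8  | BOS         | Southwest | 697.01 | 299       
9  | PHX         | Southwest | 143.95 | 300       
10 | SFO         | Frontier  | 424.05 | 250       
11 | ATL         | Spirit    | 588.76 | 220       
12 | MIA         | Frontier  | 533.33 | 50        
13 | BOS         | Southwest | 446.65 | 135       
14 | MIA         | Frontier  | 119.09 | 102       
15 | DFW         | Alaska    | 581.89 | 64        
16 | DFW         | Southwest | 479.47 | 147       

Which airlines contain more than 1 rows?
SELECT airline, COUNT(*) as cnt
FROM flights
GROUP BY airline
HAVING COUNT(*) > 1

Result:
  Alaska: 2
  Frontier: 4
  JetBlue: 2
  Southwest: 6
  Spirit: 2

Note: HAVING filters groups after aggregation, WHERE filters rows before.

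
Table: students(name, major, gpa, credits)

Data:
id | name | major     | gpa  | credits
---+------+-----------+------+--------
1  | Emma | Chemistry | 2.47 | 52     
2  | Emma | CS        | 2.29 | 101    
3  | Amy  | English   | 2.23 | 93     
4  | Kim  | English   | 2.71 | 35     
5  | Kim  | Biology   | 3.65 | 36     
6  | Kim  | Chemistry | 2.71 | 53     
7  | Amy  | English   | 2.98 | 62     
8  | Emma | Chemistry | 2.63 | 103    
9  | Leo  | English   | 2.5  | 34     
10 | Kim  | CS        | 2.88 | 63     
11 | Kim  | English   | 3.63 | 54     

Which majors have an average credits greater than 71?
SELECT major, AVG(credits)
FROM students
GROUP BY major
HAVING AVG(credits) > 71

Result:
  CS: avg=82.00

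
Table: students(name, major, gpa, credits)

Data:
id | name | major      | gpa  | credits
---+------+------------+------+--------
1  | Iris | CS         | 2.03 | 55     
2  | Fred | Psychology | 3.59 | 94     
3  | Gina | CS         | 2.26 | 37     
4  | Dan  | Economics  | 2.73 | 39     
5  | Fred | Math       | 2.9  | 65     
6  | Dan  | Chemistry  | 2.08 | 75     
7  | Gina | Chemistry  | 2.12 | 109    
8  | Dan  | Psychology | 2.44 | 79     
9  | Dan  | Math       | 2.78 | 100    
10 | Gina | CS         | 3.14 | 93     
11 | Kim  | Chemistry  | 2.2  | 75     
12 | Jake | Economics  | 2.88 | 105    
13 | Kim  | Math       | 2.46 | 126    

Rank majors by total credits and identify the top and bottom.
SELECT major, SUM(credits)
FROM students
GROUP BY major
ORDER BY SUM(credits)

All groups:
  Economics: 144
  Psychology: 173
  CS: 185
  Chemistry: 259
  Math: 291

Highest: Math (291)
Lowest: Economics (144)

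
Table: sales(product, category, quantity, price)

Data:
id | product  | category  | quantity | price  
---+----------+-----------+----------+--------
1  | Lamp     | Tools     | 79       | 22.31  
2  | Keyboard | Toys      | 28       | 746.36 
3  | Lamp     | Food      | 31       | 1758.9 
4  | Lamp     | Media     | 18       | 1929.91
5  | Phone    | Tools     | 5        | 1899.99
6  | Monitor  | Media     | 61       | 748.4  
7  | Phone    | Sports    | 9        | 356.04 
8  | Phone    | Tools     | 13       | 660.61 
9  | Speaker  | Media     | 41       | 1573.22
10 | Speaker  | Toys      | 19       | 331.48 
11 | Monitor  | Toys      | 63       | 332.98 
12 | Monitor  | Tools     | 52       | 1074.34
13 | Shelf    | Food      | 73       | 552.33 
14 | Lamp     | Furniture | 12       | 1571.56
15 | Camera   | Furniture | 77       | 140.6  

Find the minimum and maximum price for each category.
SELECT category, MIN(price), MAX(price)
FROM sales
GROUP BY category

Result:
  Food: min=552.33, max=1758.90
  Furniture: min=140.60, max=1571.56
  Media: min=748.40, max=1929.91
  Sports: min=356.04, max=356.04
  Tools: min=22.31, max=1899.99
  Toys: min=331.48, max=746.36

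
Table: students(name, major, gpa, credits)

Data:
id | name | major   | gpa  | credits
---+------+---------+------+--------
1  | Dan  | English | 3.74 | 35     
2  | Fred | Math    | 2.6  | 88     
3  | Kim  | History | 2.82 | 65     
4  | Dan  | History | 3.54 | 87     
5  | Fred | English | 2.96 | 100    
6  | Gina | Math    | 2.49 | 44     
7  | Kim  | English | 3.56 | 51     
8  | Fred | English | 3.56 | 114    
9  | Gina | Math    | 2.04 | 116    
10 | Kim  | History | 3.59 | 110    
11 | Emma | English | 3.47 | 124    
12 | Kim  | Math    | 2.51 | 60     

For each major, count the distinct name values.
SELECT major, COUNT(DISTINCT name)
FROM students
GROUP BY major

Result:
  English: 4 distinct
  History: 2 distinct
  Math: 3 distinct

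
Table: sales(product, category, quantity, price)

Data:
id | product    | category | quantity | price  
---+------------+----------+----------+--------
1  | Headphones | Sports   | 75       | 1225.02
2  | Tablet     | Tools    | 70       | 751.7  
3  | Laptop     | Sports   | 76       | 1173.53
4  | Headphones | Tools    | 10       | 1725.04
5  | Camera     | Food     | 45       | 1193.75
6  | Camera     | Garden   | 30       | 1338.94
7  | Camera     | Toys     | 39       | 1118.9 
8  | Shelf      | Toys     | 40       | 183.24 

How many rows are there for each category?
SELECT category, COUNT(*) as count
FROM sales
GROUP BY category

Result:
  Food: 1
  Garden: 1
  Sports: 2
  Tools: 2
  Toys: 2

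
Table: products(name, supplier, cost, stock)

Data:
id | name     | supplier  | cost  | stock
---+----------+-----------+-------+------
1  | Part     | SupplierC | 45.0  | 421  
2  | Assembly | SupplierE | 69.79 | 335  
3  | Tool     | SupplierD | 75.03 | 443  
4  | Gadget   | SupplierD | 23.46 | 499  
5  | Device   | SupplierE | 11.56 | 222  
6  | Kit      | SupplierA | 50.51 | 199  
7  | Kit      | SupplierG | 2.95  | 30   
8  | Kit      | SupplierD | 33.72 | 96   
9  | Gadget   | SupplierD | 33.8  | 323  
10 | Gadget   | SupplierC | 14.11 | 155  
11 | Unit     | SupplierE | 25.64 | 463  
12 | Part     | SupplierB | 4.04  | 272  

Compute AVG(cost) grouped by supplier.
SELECT supplier, AVG(cost) as result
FROM products
GROUP BY supplier

Result:
  SupplierA: 50.51
  SupplierB: 4.04
  SupplierC: 29.56
  SupplierD: 41.50
  SupplierE: 35.66
  SupplierG: 2.95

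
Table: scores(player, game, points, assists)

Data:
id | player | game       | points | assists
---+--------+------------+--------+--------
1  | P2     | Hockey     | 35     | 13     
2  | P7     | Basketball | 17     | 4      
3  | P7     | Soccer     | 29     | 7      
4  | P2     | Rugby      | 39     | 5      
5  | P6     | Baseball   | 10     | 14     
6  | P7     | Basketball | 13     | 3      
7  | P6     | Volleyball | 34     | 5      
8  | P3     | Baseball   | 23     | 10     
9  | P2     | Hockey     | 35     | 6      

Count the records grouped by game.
SELECT game, COUNT(*) as count
FROM scores
GROUP BY game

Result:
  Baseball: 2
  Basketball: 2
  Hockey: 2
  Rugby: 1
  Soccer: 1
  Volleyball: 1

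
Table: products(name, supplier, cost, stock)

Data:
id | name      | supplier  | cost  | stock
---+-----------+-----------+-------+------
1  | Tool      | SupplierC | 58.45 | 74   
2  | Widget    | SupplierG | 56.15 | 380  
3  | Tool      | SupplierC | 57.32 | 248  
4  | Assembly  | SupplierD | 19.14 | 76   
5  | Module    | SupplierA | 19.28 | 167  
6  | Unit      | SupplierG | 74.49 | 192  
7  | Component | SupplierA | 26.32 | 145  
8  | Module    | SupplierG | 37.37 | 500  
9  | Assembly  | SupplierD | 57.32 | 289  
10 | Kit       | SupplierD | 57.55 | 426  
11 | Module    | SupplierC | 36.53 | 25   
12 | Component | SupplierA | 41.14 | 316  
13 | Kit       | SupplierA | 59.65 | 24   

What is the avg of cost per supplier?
SELECT supplier, AVG(cost) as result
FROM products
GROUP BY supplier

Result:
  SupplierA: 36.60
  SupplierC: 50.77
  SupplierD: 44.67
  SupplierG: 56.00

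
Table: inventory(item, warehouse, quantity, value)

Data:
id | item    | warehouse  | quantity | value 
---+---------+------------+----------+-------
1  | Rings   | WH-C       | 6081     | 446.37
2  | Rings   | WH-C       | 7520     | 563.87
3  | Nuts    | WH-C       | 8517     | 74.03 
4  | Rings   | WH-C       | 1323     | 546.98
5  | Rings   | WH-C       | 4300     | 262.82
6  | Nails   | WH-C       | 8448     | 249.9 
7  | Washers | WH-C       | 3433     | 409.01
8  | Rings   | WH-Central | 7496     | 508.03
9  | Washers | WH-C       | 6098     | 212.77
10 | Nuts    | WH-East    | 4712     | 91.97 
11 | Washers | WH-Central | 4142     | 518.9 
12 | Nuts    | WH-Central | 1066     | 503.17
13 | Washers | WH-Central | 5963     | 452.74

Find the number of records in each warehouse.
SELECT warehouse, COUNT(*) as count
FROM inventory
GROUP BY warehouse

Result:
  WH-C: 8
  WH-Central: 4
  WH-East: 1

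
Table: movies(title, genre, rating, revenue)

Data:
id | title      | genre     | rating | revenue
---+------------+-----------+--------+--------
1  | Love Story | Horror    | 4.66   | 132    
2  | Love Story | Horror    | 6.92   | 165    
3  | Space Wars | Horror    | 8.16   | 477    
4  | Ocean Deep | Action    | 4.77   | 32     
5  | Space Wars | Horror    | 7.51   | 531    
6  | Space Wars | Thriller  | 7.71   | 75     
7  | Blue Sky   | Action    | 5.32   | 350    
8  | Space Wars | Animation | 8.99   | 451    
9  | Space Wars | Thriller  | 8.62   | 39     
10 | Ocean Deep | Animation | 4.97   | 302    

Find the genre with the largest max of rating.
SELECT genre, MAX(rating) as val
FROM movies
GROUP BY genre
ORDER BY val DESC
LIMIT 1

Result: Animation with max(rating) = 8.99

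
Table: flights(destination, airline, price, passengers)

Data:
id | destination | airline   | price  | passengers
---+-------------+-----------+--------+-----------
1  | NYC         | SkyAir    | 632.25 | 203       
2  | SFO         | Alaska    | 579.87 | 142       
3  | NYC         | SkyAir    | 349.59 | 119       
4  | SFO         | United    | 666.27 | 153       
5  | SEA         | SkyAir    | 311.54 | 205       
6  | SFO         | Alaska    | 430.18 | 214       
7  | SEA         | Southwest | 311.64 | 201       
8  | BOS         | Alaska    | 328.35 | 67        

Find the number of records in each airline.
SELECT airline, COUNT(*) as count
FROM flights
GROUP BY airline

Result:
  Alaska: 3
  SkyAir: 3
  Southwest: 1
  United: 1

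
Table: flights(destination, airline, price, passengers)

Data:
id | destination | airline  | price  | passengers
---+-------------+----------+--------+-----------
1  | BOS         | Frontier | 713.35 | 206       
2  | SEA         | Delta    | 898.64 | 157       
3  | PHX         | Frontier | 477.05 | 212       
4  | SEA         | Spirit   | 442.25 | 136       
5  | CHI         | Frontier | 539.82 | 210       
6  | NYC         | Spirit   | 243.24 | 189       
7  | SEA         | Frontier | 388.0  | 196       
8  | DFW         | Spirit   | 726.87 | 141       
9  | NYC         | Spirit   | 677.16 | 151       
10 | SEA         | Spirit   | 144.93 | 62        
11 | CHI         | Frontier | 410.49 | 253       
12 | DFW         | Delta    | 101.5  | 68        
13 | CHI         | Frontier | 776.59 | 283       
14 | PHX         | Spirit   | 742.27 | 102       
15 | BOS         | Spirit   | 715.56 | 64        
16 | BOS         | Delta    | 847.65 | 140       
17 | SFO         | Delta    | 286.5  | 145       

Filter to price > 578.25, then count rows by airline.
SELECT airline, COUNT(*)
FROM flights
WHERE price > 578.25
GROUP BY airline

Note: WHERE filters rows before grouping.

Result:
  Delta: 2
  Frontier: 2
  Spirit: 4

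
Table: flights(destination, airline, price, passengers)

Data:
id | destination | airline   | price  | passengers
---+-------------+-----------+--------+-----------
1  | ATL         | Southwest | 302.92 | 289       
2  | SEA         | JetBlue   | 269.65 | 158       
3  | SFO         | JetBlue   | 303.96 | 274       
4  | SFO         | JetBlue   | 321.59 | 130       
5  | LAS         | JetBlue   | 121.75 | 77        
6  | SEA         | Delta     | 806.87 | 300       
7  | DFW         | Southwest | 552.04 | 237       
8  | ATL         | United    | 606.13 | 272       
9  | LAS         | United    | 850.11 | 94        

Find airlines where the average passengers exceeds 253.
SELECT airline, AVG(passengers)
FROM flights
GROUP BY airline
HAVING AVG(passengers) > 253

Result:
  Delta: avg=300.00
  Southwest: avg=263.00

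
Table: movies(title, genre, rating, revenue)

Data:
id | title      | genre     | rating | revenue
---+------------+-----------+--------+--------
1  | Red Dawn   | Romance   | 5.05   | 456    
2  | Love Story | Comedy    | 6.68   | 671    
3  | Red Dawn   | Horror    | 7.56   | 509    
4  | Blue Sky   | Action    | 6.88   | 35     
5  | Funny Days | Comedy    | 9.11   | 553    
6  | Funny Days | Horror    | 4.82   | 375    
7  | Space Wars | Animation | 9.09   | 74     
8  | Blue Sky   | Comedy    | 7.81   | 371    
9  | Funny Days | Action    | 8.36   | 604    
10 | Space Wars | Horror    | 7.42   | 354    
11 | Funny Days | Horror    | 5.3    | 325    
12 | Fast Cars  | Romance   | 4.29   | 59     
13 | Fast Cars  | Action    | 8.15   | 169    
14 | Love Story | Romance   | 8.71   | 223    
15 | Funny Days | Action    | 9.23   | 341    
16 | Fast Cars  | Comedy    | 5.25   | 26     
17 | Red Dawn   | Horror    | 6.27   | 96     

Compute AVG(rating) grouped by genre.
SELECT genre, AVG(rating) as result
FROM movies
GROUP BY genre

Result:
  Action: 8.16
  Animation: 9.09
  Comedy: 7.21
  Horror: 6.27
  Romance: 6.02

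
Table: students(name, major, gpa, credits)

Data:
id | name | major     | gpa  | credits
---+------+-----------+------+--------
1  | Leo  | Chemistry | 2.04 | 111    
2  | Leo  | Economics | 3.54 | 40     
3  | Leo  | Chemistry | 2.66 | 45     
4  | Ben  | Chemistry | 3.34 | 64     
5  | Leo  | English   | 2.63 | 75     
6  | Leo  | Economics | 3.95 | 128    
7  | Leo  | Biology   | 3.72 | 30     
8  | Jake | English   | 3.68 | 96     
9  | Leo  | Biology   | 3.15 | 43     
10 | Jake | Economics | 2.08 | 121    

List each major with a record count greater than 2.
SELECT major, COUNT(*) as cnt
FROM students
GROUP BY major
HAVING COUNT(*) > 2

Result:
  Chemistry: 3
  Economics: 3

Note: HAVING filters groups after aggregation, WHERE filters rows before.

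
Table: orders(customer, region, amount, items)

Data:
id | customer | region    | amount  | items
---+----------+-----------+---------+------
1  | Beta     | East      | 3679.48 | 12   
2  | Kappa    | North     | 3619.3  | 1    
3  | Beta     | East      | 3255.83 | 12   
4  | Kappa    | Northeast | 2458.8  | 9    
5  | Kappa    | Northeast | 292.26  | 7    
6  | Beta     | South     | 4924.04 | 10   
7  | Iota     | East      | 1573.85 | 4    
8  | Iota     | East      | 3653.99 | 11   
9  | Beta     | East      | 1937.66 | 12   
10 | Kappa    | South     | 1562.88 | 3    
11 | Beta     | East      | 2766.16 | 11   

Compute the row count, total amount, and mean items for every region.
SELECT region,
       COUNT(*) as cnt,
       SUM(amount) as total_amount,
       AVG(items) as avg_items
FROM orders
GROUP BY region

Result:
  East: 6 records, 16866.97 total amount, 10.33 avg items
  North: 1 records, 3619.30 total amount, 1.00 avg items
  Northeast: 2 records, 2751.06 total amount, 8.00 avg items
  South: 2 records, 6486.92 total amount, 6.50 avg items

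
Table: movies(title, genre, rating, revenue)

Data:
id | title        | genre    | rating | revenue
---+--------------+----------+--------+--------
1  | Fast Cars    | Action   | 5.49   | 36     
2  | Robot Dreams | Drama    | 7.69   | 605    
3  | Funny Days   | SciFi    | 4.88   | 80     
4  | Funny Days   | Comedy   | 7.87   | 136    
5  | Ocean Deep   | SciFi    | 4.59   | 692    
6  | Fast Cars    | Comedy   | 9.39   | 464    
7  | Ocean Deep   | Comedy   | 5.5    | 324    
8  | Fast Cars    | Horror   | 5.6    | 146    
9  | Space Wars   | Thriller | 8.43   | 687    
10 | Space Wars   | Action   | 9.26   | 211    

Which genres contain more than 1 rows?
SELECT genre, COUNT(*) as cnt
FROM movies
GROUP BY genre
HAVING COUNT(*) > 1

Result:
  Action: 2
  Comedy: 3
  SciFi: 2

Note: HAVING filters groups after aggregation, WHERE filters rows before.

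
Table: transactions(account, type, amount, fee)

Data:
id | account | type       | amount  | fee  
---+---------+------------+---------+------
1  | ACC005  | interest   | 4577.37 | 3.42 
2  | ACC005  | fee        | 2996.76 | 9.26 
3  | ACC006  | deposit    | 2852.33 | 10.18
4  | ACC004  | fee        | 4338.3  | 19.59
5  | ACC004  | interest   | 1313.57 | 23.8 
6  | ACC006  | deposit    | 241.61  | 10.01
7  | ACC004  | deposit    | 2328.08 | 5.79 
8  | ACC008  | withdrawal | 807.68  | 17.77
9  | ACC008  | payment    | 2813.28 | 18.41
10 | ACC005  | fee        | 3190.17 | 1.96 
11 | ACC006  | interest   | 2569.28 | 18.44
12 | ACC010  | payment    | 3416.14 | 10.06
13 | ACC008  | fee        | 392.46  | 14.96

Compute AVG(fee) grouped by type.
SELECT type, AVG(fee) as result
FROM transactions
GROUP BY type

Result:
  deposit: 8.66
  fee: 11.44
  interest: 15.22
  payment: 14.24
  withdrawal: 17.77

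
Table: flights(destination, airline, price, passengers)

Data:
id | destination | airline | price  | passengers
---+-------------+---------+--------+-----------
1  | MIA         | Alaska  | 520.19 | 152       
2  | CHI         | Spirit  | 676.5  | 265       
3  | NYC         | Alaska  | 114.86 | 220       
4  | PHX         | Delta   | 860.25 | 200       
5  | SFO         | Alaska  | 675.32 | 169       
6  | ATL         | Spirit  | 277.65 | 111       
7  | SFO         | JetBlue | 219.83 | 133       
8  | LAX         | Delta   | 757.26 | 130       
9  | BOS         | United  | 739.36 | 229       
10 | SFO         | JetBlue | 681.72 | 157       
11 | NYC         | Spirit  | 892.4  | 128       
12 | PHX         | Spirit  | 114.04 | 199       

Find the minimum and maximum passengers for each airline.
SELECT airline, MIN(passengers), MAX(passengers)
FROM flights
GROUP BY airline

Result:
  Alaska: min=152, max=220
  Delta: min=130, max=200
  JetBlue: min=133, max=157
  Spirit: min=111, max=265
  United: min=229, max=229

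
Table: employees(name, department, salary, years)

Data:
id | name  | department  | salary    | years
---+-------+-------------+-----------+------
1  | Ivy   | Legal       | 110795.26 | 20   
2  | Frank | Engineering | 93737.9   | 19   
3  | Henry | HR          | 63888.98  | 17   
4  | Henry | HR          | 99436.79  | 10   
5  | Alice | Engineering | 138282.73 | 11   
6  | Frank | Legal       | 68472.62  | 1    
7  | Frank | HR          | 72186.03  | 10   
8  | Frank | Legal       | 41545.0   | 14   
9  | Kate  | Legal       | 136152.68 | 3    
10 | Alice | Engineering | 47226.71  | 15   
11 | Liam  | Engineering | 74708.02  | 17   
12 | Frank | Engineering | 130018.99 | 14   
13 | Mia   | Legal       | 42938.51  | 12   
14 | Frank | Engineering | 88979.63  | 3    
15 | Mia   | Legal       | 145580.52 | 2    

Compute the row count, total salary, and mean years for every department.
SELECT department,
       COUNT(*) as cnt,
       SUM(salary) as total_salary,
       AVG(years) as avg_years
FROM employees
GROUP BY department

Result:
  Engineering: 6 records, 572953.98 total salary, 13.17 avg years
  HR: 3 records, 235511.80 total salary, 12.33 avg years
  Legal: 6 records, 545484.59 total salary, 8.67 avg years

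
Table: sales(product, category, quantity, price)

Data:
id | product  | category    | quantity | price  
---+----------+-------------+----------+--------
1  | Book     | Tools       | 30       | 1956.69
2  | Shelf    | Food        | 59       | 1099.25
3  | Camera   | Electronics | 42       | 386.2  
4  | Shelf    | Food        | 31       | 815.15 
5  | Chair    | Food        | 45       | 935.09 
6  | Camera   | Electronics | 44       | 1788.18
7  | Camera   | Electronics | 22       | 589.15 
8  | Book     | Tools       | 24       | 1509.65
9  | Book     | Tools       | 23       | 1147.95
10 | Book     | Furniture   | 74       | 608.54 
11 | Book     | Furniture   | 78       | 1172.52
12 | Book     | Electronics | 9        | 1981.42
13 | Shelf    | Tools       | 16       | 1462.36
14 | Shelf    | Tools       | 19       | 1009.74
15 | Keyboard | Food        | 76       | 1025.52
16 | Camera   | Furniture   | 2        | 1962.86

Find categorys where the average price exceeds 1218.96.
SELECT category, AVG(price)
FROM sales
GROUP BY category
HAVING AVG(price) > 1218.96

Result:
  Furniture: avg=1247.97
  Tools: avg=1417.28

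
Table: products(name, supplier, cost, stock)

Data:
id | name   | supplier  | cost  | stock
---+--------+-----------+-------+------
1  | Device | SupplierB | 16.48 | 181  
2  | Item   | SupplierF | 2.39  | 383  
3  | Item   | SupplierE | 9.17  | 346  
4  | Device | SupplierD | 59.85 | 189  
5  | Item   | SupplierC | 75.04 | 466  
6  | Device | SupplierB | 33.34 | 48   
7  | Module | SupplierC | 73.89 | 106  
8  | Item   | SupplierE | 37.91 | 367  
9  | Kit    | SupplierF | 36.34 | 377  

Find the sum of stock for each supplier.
SELECT supplier, SUM(stock) as result
FROM products
GROUP BY supplier

Result:
  SupplierB: 229
  SupplierC: 572
  SupplierD: 189
  SupplierE: 713
  SupplierF: 760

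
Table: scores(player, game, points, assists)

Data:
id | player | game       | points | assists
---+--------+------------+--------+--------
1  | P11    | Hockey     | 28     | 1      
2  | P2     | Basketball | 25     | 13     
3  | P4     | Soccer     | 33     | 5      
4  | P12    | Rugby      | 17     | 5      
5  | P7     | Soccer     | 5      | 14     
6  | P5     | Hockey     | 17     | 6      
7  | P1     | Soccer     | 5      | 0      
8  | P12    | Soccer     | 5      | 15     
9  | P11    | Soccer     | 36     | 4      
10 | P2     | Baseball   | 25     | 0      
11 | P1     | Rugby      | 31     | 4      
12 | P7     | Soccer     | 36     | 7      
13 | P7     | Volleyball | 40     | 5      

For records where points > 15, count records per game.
SELECT game, COUNT(*)
FROM scores
WHERE points > 15
GROUP BY game

Note: WHERE filters rows before grouping.

Result:
  Baseball: 1
  Basketball: 1
  Hockey: 2
  Rugby: 2
  Soccer: 3
  Volleyball: 1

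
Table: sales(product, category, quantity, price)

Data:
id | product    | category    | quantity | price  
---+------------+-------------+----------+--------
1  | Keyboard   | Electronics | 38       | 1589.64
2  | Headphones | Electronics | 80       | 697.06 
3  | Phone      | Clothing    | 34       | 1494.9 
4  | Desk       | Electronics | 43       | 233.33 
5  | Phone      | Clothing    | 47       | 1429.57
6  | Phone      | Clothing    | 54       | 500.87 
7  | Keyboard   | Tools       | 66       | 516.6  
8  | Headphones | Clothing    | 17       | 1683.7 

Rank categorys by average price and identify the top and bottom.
SELECT category, AVG(price)
FROM sales
GROUP BY category
ORDER BY AVG(price)

All groups:
  Tools: 516.60
  Electronics: 840.01
  Clothing: 1277.26

Highest: Clothing (1277.26)
Lowest: Tools (516.60)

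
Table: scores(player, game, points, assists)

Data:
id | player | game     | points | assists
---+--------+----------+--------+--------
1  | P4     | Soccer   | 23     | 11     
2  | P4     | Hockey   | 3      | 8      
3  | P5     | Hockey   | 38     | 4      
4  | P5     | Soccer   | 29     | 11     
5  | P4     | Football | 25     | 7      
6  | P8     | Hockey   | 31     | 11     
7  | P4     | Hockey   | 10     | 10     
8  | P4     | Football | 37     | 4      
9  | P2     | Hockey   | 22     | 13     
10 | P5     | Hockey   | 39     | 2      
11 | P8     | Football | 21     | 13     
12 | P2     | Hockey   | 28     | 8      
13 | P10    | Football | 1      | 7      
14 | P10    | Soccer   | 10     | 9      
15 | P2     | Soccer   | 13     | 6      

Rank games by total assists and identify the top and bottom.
SELECT game, SUM(assists)
FROM scores
GROUP BY game
ORDER BY SUM(assists)

All groups:
  Football: 31
  Soccer: 37
  Hockey: 56

Highest: Hockey (56)
Lowest: Football (31)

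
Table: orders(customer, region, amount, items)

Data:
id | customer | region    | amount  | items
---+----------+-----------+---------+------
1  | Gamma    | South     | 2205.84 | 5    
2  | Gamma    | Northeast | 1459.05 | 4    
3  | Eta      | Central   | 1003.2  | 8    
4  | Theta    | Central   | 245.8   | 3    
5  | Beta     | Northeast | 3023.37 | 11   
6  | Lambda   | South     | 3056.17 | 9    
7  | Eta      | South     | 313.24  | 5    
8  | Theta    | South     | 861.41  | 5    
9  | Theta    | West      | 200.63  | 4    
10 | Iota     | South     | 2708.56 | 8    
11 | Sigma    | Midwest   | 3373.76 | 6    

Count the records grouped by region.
SELECT region, COUNT(*) as count
FROM orders
GROUP BY region

Result:
  Central: 2
  Midwest: 1
  Northeast: 2
  South: 5
  West: 1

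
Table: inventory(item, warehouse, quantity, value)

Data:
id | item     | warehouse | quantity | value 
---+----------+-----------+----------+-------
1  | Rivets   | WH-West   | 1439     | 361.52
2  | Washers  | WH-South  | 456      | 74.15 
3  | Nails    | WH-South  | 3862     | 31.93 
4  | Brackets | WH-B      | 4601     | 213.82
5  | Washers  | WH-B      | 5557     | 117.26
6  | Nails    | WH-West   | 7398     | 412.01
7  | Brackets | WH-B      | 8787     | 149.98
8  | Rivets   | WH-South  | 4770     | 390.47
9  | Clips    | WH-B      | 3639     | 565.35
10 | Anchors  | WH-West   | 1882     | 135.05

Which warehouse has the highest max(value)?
SELECT warehouse, MAX(value) as val
FROM inventory
GROUP BY warehouse
ORDER BY val DESC
LIMIT 1

Result: WH-B with max(value) = 565.35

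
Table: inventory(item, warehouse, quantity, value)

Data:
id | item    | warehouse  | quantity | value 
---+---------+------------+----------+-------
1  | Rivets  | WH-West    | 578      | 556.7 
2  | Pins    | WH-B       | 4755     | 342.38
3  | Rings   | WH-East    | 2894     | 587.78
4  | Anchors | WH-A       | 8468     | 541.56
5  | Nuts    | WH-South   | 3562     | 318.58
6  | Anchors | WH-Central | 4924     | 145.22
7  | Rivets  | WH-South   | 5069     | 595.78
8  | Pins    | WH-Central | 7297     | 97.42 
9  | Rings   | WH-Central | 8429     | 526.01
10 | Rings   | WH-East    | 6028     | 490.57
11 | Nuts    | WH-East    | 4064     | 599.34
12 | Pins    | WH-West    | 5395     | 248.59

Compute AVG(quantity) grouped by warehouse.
SELECT warehouse, AVG(quantity) as result
FROM inventory
GROUP BY warehouse

Result:
  WH-A: 8468.00
  WH-B: 4755.00
  WH-Central: 6883.33
  WH-East: 4328.67
  WH-South: 4315.50
  WH-West: 2986.50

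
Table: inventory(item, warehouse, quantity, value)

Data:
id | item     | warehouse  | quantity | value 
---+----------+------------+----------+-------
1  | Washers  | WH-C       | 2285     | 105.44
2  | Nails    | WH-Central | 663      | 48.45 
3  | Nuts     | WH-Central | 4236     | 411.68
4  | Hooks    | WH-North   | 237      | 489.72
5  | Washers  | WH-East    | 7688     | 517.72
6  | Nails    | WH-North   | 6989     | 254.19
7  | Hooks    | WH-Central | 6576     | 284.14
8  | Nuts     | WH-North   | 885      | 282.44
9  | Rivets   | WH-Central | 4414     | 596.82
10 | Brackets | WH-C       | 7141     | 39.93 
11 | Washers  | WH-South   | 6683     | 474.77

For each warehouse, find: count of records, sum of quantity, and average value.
SELECT warehouse,
       COUNT(*) as cnt,
       SUM(quantity) as total_quantity,
       AVG(value) as avg_value
FROM inventory
GROUP BY warehouse

Result:
  WH-C: 2 records, 9426 total quantity, 72.69 avg value
  WH-Central: 4 records, 15889 total quantity, 335.27 avg value
  WH-East: 1 records, 7688 total quantity, 517.72 avg value
  WH-North: 3 records, 8111 total quantity, 342.12 avg value
  WH-South: 1 records, 6683 total quantity, 474.77 avg value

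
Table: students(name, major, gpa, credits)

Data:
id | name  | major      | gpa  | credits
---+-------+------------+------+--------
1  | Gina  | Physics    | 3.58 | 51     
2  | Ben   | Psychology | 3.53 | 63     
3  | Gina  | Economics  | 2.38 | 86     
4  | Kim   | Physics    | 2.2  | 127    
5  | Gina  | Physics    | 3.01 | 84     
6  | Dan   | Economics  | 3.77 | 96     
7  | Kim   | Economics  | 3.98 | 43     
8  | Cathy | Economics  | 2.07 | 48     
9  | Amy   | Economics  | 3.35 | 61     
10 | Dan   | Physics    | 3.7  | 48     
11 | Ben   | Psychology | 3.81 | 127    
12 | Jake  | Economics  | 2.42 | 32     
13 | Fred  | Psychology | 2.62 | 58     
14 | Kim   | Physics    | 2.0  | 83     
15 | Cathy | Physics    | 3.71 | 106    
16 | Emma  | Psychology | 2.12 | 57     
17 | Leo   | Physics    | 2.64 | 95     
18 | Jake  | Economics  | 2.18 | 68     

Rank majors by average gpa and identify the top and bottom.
SELECT major, AVG(gpa)
FROM students
GROUP BY major
ORDER BY AVG(gpa)

All groups:
  Economics: 2.88
  Physics: 2.98
  Psychology: 3.02

Highest: Psychology (3.02)
Lowest: Economics (2.88)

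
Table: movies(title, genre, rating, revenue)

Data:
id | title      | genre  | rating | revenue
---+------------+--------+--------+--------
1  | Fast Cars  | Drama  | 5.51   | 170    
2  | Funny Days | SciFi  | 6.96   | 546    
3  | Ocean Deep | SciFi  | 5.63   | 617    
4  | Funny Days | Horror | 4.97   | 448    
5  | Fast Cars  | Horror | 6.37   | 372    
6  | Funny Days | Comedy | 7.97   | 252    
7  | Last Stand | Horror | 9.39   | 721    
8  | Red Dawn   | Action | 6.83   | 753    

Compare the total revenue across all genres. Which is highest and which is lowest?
SELECT genre, SUM(revenue)
FROM movies
GROUP BY genre
ORDER BY SUM(revenue)

All groups:
  Drama: 170
  Comedy: 252
  Action: 753
  SciFi: 1163
  Horror: 1541

Highest: Horror (1541)
Lowest: Drama (170)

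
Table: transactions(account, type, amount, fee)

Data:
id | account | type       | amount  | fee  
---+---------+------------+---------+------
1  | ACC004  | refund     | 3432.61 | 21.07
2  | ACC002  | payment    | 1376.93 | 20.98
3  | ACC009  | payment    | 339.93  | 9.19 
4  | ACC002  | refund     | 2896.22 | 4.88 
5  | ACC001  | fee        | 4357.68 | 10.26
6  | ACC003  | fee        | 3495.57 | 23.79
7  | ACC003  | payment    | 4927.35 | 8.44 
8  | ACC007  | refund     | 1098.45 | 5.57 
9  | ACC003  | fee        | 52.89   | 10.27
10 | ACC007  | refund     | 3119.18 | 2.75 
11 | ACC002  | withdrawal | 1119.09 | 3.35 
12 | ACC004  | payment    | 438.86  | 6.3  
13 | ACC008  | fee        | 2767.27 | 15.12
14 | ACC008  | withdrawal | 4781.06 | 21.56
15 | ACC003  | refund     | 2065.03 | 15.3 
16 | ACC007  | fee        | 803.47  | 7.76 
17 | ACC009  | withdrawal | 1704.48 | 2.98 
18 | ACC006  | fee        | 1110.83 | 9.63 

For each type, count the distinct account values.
SELECT type, COUNT(DISTINCT account)
FROM transactions
GROUP BY type

Result:
  fee: 5 distinct
  payment: 4 distinct
  refund: 4 distinct
  withdrawal: 3 distinct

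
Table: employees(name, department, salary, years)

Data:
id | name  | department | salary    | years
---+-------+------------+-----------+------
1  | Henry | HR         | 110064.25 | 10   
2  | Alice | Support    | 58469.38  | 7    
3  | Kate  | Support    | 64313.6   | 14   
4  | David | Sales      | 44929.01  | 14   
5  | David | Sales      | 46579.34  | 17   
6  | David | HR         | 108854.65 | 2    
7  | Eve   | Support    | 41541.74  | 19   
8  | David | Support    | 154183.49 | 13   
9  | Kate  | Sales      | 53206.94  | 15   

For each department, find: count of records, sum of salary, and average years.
SELECT department,
       COUNT(*) as cnt,
       SUM(salary) as total_salary,
       AVG(years) as avg_years
FROM employees
GROUP BY department

Result:
  HR: 2 records, 218918.90 total salary, 6.00 avg years
  Sales: 3 records, 144715.29 total salary, 15.33 avg years
  Support: 4 records, 318508.21 total salary, 13.25 avg years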